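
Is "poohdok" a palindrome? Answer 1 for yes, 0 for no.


Input: poohdok
Reversed: kodhoop
  Compare pos 0 ('p') with pos 6 ('k'): MISMATCH
  Compare pos 1 ('o') with pos 5 ('o'): match
  Compare pos 2 ('o') with pos 4 ('d'): MISMATCH
Result: not a palindrome

0


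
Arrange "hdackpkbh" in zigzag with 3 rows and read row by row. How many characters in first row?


Zigzag "hdackpkbh" into 3 rows:
Placing characters:
  'h' => row 0
  'd' => row 1
  'a' => row 2
  'c' => row 1
  'k' => row 0
  'p' => row 1
  'k' => row 2
  'b' => row 1
  'h' => row 0
Rows:
  Row 0: "hkh"
  Row 1: "dcpb"
  Row 2: "ak"
First row length: 3

3


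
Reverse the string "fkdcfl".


Input: fkdcfl
Reading characters right to left:
  Position 5: 'l'
  Position 4: 'f'
  Position 3: 'c'
  Position 2: 'd'
  Position 1: 'k'
  Position 0: 'f'
Reversed: lfcdkf

lfcdkf


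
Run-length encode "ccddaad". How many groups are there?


Input: ccddaad
Scanning for consecutive runs:
  Group 1: 'c' x 2 (positions 0-1)
  Group 2: 'd' x 2 (positions 2-3)
  Group 3: 'a' x 2 (positions 4-5)
  Group 4: 'd' x 1 (positions 6-6)
Total groups: 4

4


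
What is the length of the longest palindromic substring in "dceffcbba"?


Input: "dceffcbba"
Checking substrings for palindromes:
  [3:5] "ff" (len 2) => palindrome
  [6:8] "bb" (len 2) => palindrome
Longest palindromic substring: "ff" with length 2

2


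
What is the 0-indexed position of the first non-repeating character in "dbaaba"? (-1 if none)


Input: dbaaba
Character frequencies:
  'a': 3
  'b': 2
  'd': 1
Scanning left to right for freq == 1:
  Position 0 ('d'): unique! => answer = 0

0


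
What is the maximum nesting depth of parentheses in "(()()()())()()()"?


Input: "(()()()())()()()"
Tracking depth:
  Position 0 '(': depth becomes 1
  Position 1 '(': depth becomes 2
  Position 2 ')': depth becomes 1
  Position 3 '(': depth becomes 2
  Position 4 ')': depth becomes 1
  Position 5 '(': depth becomes 2
  Position 6 ')': depth becomes 1
  Position 7 '(': depth becomes 2
  Position 8 ')': depth becomes 1
  Position 9 ')': depth becomes 0
  Position 10 '(': depth becomes 1
  Position 11 ')': depth becomes 0
  Position 12 '(': depth becomes 1
  Position 13 ')': depth becomes 0
  Position 14 '(': depth becomes 1
  Position 15 ')': depth becomes 0
Maximum depth reached: 2

2


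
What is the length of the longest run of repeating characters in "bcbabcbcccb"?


Input: "bcbabcbcccb"
Scanning for longest run:
  Position 1 ('c'): new char, reset run to 1
  Position 2 ('b'): new char, reset run to 1
  Position 3 ('a'): new char, reset run to 1
  Position 4 ('b'): new char, reset run to 1
  Position 5 ('c'): new char, reset run to 1
  Position 6 ('b'): new char, reset run to 1
  Position 7 ('c'): new char, reset run to 1
  Position 8 ('c'): continues run of 'c', length=2
  Position 9 ('c'): continues run of 'c', length=3
  Position 10 ('b'): new char, reset run to 1
Longest run: 'c' with length 3

3


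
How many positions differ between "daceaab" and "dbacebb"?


Comparing "daceaab" and "dbacebb" position by position:
  Position 0: 'd' vs 'd' => same
  Position 1: 'a' vs 'b' => DIFFER
  Position 2: 'c' vs 'a' => DIFFER
  Position 3: 'e' vs 'c' => DIFFER
  Position 4: 'a' vs 'e' => DIFFER
  Position 5: 'a' vs 'b' => DIFFER
  Position 6: 'b' vs 'b' => same
Positions that differ: 5

5


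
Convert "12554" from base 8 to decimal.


Input: "12554" in base 8
Positional expansion:
  Digit '1' (value 1) x 8^4 = 4096
  Digit '2' (value 2) x 8^3 = 1024
  Digit '5' (value 5) x 8^2 = 320
  Digit '5' (value 5) x 8^1 = 40
  Digit '4' (value 4) x 8^0 = 4
Sum = 5484

5484


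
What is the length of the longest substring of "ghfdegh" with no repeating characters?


Input: "ghfdegh"
Sliding window (track last position of each char):
  Position 0 ('g'): window [0,0] length 1 -- new best
  Position 1 ('h'): window [0,1] length 2 -- new best
  Position 2 ('f'): window [0,2] length 3 -- new best
  Position 3 ('d'): window [0,3] length 4 -- new best
  Position 4 ('e'): window [0,4] length 5 -- new best
  Position 5 ('g'): repeat (last at 0), move window start to 1
  Position 5 ('g'): window [1,5] length 5
  Position 6 ('h'): repeat (last at 1), move window start to 2
  Position 6 ('h'): window [2,6] length 5
Longest substring with no repeats: "ghfde" with length 5

5


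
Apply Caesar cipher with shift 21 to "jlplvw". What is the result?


Caesar cipher: shift "jlplvw" by 21
  'j' (pos 9) + 21 = pos 4 = 'e'
  'l' (pos 11) + 21 = pos 6 = 'g'
  'p' (pos 15) + 21 = pos 10 = 'k'
  'l' (pos 11) + 21 = pos 6 = 'g'
  'v' (pos 21) + 21 = pos 16 = 'q'
  'w' (pos 22) + 21 = pos 17 = 'r'
Result: egkgqr

egkgqr


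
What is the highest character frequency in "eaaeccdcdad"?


Input: eaaeccdcdad
Character counts:
  'a': 3
  'c': 3
  'd': 3
  'e': 2
Maximum frequency: 3

3


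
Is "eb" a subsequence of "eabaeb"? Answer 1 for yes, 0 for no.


Check if "eb" is a subsequence of "eabaeb"
Greedy scan:
  Position 0 ('e'): matches sub[0] = 'e'
  Position 1 ('a'): no match needed
  Position 2 ('b'): matches sub[1] = 'b'
  Position 3 ('a'): no match needed
  Position 4 ('e'): no match needed
  Position 5 ('b'): no match needed
All 2 characters matched => is a subsequence

1


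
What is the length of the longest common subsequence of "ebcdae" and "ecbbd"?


LCS of "ebcdae" and "ecbbd"
DP table:
           e    c    b    b    d
      0    0    0    0    0    0
  e   0    1    1    1    1    1
  b   0    1    1    2    2    2
  c   0    1    2    2    2    2
  d   0    1    2    2    2    3
  a   0    1    2    2    2    3
  e   0    1    2    2    2    3
LCS length = dp[6][5] = 3

3


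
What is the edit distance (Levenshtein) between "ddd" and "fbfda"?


Computing edit distance: "ddd" -> "fbfda"
DP table:
           f    b    f    d    a
      0    1    2    3    4    5
  d   1    1    2    3    3    4
  d   2    2    2    3    3    4
  d   3    3    3    3    3    4
Edit distance = dp[3][5] = 4

4


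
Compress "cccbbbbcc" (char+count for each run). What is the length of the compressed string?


Input: cccbbbbcc
Runs:
  'c' x 3 => "c3"
  'b' x 4 => "b4"
  'c' x 2 => "c2"
Compressed: "c3b4c2"
Compressed length: 6

6


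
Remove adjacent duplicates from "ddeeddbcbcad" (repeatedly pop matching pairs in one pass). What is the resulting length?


Input: ddeeddbcbcad
Stack-based adjacent duplicate removal:
  Read 'd': push. Stack: d
  Read 'd': matches stack top 'd' => pop. Stack: (empty)
  Read 'e': push. Stack: e
  Read 'e': matches stack top 'e' => pop. Stack: (empty)
  Read 'd': push. Stack: d
  Read 'd': matches stack top 'd' => pop. Stack: (empty)
  Read 'b': push. Stack: b
  Read 'c': push. Stack: bc
  Read 'b': push. Stack: bcb
  Read 'c': push. Stack: bcbc
  Read 'a': push. Stack: bcbca
  Read 'd': push. Stack: bcbcad
Final stack: "bcbcad" (length 6)

6


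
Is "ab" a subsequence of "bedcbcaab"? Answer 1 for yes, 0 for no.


Check if "ab" is a subsequence of "bedcbcaab"
Greedy scan:
  Position 0 ('b'): no match needed
  Position 1 ('e'): no match needed
  Position 2 ('d'): no match needed
  Position 3 ('c'): no match needed
  Position 4 ('b'): no match needed
  Position 5 ('c'): no match needed
  Position 6 ('a'): matches sub[0] = 'a'
  Position 7 ('a'): no match needed
  Position 8 ('b'): matches sub[1] = 'b'
All 2 characters matched => is a subsequence

1


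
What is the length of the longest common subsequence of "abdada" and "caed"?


LCS of "abdada" and "caed"
DP table:
           c    a    e    d
      0    0    0    0    0
  a   0    0    1    1    1
  b   0    0    1    1    1
  d   0    0    1    1    2
  a   0    0    1    1    2
  d   0    0    1    1    2
  a   0    0    1    1    2
LCS length = dp[6][4] = 2

2


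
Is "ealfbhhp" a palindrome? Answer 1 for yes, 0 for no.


Input: ealfbhhp
Reversed: phhbflae
  Compare pos 0 ('e') with pos 7 ('p'): MISMATCH
  Compare pos 1 ('a') with pos 6 ('h'): MISMATCH
  Compare pos 2 ('l') with pos 5 ('h'): MISMATCH
  Compare pos 3 ('f') with pos 4 ('b'): MISMATCH
Result: not a palindrome

0


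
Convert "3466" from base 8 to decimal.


Input: "3466" in base 8
Positional expansion:
  Digit '3' (value 3) x 8^3 = 1536
  Digit '4' (value 4) x 8^2 = 256
  Digit '6' (value 6) x 8^1 = 48
  Digit '6' (value 6) x 8^0 = 6
Sum = 1846

1846


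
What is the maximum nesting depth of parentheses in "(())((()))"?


Input: "(())((()))"
Tracking depth:
  Position 0 '(': depth becomes 1
  Position 1 '(': depth becomes 2
  Position 2 ')': depth becomes 1
  Position 3 ')': depth becomes 0
  Position 4 '(': depth becomes 1
  Position 5 '(': depth becomes 2
  Position 6 '(': depth becomes 3
  Position 7 ')': depth becomes 2
  Position 8 ')': depth becomes 1
  Position 9 ')': depth becomes 0
Maximum depth reached: 3

3


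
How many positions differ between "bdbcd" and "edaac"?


Comparing "bdbcd" and "edaac" position by position:
  Position 0: 'b' vs 'e' => DIFFER
  Position 1: 'd' vs 'd' => same
  Position 2: 'b' vs 'a' => DIFFER
  Position 3: 'c' vs 'a' => DIFFER
  Position 4: 'd' vs 'c' => DIFFER
Positions that differ: 4

4


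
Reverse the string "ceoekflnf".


Input: ceoekflnf
Reading characters right to left:
  Position 8: 'f'
  Position 7: 'n'
  Position 6: 'l'
  Position 5: 'f'
  Position 4: 'k'
  Position 3: 'e'
  Position 2: 'o'
  Position 1: 'e'
  Position 0: 'c'
Reversed: fnlfkeoec

fnlfkeoec


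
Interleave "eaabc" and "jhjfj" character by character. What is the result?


Interleaving "eaabc" and "jhjfj":
  Position 0: 'e' from first, 'j' from second => "ej"
  Position 1: 'a' from first, 'h' from second => "ah"
  Position 2: 'a' from first, 'j' from second => "aj"
  Position 3: 'b' from first, 'f' from second => "bf"
  Position 4: 'c' from first, 'j' from second => "cj"
Result: ejahajbfcj

ejahajbfcj


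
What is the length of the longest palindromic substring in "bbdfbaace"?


Input: "bbdfbaace"
Checking substrings for palindromes:
  [0:2] "bb" (len 2) => palindrome
  [5:7] "aa" (len 2) => palindrome
Longest palindromic substring: "bb" with length 2

2


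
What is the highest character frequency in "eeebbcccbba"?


Input: eeebbcccbba
Character counts:
  'a': 1
  'b': 4
  'c': 3
  'e': 3
Maximum frequency: 4

4


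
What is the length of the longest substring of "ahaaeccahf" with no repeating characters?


Input: "ahaaeccahf"
Sliding window (track last position of each char):
  Position 0 ('a'): window [0,0] length 1 -- new best
  Position 1 ('h'): window [0,1] length 2 -- new best
  Position 2 ('a'): repeat (last at 0), move window start to 1
  Position 2 ('a'): window [1,2] length 2
  Position 3 ('a'): repeat (last at 2), move window start to 3
  Position 3 ('a'): window [3,3] length 1
  Position 4 ('e'): window [3,4] length 2
  Position 5 ('c'): window [3,5] length 3 -- new best
  Position 6 ('c'): repeat (last at 5), move window start to 6
  Position 6 ('c'): window [6,6] length 1
  Position 7 ('a'): window [6,7] length 2
  Position 8 ('h'): window [6,8] length 3
  Position 9 ('f'): window [6,9] length 4 -- new best
Longest substring with no repeats: "cahf" with length 4

4


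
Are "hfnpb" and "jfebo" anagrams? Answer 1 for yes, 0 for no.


Strings: "hfnpb", "jfebo"
Sorted first:  bfhnp
Sorted second: befjo
Differ at position 1: 'f' vs 'e' => not anagrams

0


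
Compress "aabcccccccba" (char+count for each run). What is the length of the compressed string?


Input: aabcccccccba
Runs:
  'a' x 2 => "a2"
  'b' x 1 => "b1"
  'c' x 7 => "c7"
  'b' x 1 => "b1"
  'a' x 1 => "a1"
Compressed: "a2b1c7b1a1"
Compressed length: 10

10


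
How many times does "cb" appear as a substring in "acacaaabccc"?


Searching for "cb" in "acacaaabccc"
Scanning each position:
  Position 0: "ac" => no
  Position 1: "ca" => no
  Position 2: "ac" => no
  Position 3: "ca" => no
  Position 4: "aa" => no
  Position 5: "aa" => no
  Position 6: "ab" => no
  Position 7: "bc" => no
  Position 8: "cc" => no
  Position 9: "cc" => no
Total occurrences: 0

0


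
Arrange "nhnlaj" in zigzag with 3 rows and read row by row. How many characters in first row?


Zigzag "nhnlaj" into 3 rows:
Placing characters:
  'n' => row 0
  'h' => row 1
  'n' => row 2
  'l' => row 1
  'a' => row 0
  'j' => row 1
Rows:
  Row 0: "na"
  Row 1: "hlj"
  Row 2: "n"
First row length: 2

2


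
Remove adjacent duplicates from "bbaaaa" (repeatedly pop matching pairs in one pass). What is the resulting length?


Input: bbaaaa
Stack-based adjacent duplicate removal:
  Read 'b': push. Stack: b
  Read 'b': matches stack top 'b' => pop. Stack: (empty)
  Read 'a': push. Stack: a
  Read 'a': matches stack top 'a' => pop. Stack: (empty)
  Read 'a': push. Stack: a
  Read 'a': matches stack top 'a' => pop. Stack: (empty)
Final stack: "" (length 0)

0


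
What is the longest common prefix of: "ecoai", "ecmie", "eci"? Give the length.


Words: ecoai, ecmie, eci
  Position 0: all 'e' => match
  Position 1: all 'c' => match
  Position 2: ('o', 'm', 'i') => mismatch, stop
LCP = "ec" (length 2)

2


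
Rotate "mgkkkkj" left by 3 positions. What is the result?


Input: "mgkkkkj", rotate left by 3
First 3 characters: "mgk"
Remaining characters: "kkkj"
Concatenate remaining + first: "kkkj" + "mgk" = "kkkjmgk"

kkkjmgk


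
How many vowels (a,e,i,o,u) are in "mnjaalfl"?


Input: mnjaalfl
Checking each character:
  'm' at position 0: consonant
  'n' at position 1: consonant
  'j' at position 2: consonant
  'a' at position 3: vowel (running total: 1)
  'a' at position 4: vowel (running total: 2)
  'l' at position 5: consonant
  'f' at position 6: consonant
  'l' at position 7: consonant
Total vowels: 2

2


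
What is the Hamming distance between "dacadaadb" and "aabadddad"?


Comparing "dacadaadb" and "aabadddad" position by position:
  Position 0: 'd' vs 'a' => differ
  Position 1: 'a' vs 'a' => same
  Position 2: 'c' vs 'b' => differ
  Position 3: 'a' vs 'a' => same
  Position 4: 'd' vs 'd' => same
  Position 5: 'a' vs 'd' => differ
  Position 6: 'a' vs 'd' => differ
  Position 7: 'd' vs 'a' => differ
  Position 8: 'b' vs 'd' => differ
Total differences (Hamming distance): 6

6


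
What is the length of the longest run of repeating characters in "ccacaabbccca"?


Input: "ccacaabbccca"
Scanning for longest run:
  Position 1 ('c'): continues run of 'c', length=2
  Position 2 ('a'): new char, reset run to 1
  Position 3 ('c'): new char, reset run to 1
  Position 4 ('a'): new char, reset run to 1
  Position 5 ('a'): continues run of 'a', length=2
  Position 6 ('b'): new char, reset run to 1
  Position 7 ('b'): continues run of 'b', length=2
  Position 8 ('c'): new char, reset run to 1
  Position 9 ('c'): continues run of 'c', length=2
  Position 10 ('c'): continues run of 'c', length=3
  Position 11 ('a'): new char, reset run to 1
Longest run: 'c' with length 3

3


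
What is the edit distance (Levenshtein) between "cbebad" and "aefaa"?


Computing edit distance: "cbebad" -> "aefaa"
DP table:
           a    e    f    a    a
      0    1    2    3    4    5
  c   1    1    2    3    4    5
  b   2    2    2    3    4    5
  e   3    3    2    3    4    5
  b   4    4    3    3    4    5
  a   5    4    4    4    3    4
  d   6    5    5    5    4    4
Edit distance = dp[6][5] = 4

4


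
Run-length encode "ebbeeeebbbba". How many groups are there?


Input: ebbeeeebbbba
Scanning for consecutive runs:
  Group 1: 'e' x 1 (positions 0-0)
  Group 2: 'b' x 2 (positions 1-2)
  Group 3: 'e' x 4 (positions 3-6)
  Group 4: 'b' x 4 (positions 7-10)
  Group 5: 'a' x 1 (positions 11-11)
Total groups: 5

5


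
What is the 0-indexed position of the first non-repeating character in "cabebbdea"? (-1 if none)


Input: cabebbdea
Character frequencies:
  'a': 2
  'b': 3
  'c': 1
  'd': 1
  'e': 2
Scanning left to right for freq == 1:
  Position 0 ('c'): unique! => answer = 0

0


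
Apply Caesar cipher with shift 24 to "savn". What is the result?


Caesar cipher: shift "savn" by 24
  's' (pos 18) + 24 = pos 16 = 'q'
  'a' (pos 0) + 24 = pos 24 = 'y'
  'v' (pos 21) + 24 = pos 19 = 't'
  'n' (pos 13) + 24 = pos 11 = 'l'
Result: qytl

qytl


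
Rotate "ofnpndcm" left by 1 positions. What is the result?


Input: "ofnpndcm", rotate left by 1
First 1 characters: "o"
Remaining characters: "fnpndcm"
Concatenate remaining + first: "fnpndcm" + "o" = "fnpndcmo"

fnpndcmo


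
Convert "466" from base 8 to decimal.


Input: "466" in base 8
Positional expansion:
  Digit '4' (value 4) x 8^2 = 256
  Digit '6' (value 6) x 8^1 = 48
  Digit '6' (value 6) x 8^0 = 6
Sum = 310

310


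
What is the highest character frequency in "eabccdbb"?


Input: eabccdbb
Character counts:
  'a': 1
  'b': 3
  'c': 2
  'd': 1
  'e': 1
Maximum frequency: 3

3


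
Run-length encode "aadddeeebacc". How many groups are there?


Input: aadddeeebacc
Scanning for consecutive runs:
  Group 1: 'a' x 2 (positions 0-1)
  Group 2: 'd' x 3 (positions 2-4)
  Group 3: 'e' x 3 (positions 5-7)
  Group 4: 'b' x 1 (positions 8-8)
  Group 5: 'a' x 1 (positions 9-9)
  Group 6: 'c' x 2 (positions 10-11)
Total groups: 6

6


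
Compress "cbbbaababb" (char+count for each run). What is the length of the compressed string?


Input: cbbbaababb
Runs:
  'c' x 1 => "c1"
  'b' x 3 => "b3"
  'a' x 2 => "a2"
  'b' x 1 => "b1"
  'a' x 1 => "a1"
  'b' x 2 => "b2"
Compressed: "c1b3a2b1a1b2"
Compressed length: 12

12


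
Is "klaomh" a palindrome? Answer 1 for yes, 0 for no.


Input: klaomh
Reversed: hmoalk
  Compare pos 0 ('k') with pos 5 ('h'): MISMATCH
  Compare pos 1 ('l') with pos 4 ('m'): MISMATCH
  Compare pos 2 ('a') with pos 3 ('o'): MISMATCH
Result: not a palindrome

0


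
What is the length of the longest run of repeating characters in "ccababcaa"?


Input: "ccababcaa"
Scanning for longest run:
  Position 1 ('c'): continues run of 'c', length=2
  Position 2 ('a'): new char, reset run to 1
  Position 3 ('b'): new char, reset run to 1
  Position 4 ('a'): new char, reset run to 1
  Position 5 ('b'): new char, reset run to 1
  Position 6 ('c'): new char, reset run to 1
  Position 7 ('a'): new char, reset run to 1
  Position 8 ('a'): continues run of 'a', length=2
Longest run: 'c' with length 2

2


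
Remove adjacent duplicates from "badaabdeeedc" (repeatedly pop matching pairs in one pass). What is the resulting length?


Input: badaabdeeedc
Stack-based adjacent duplicate removal:
  Read 'b': push. Stack: b
  Read 'a': push. Stack: ba
  Read 'd': push. Stack: bad
  Read 'a': push. Stack: bada
  Read 'a': matches stack top 'a' => pop. Stack: bad
  Read 'b': push. Stack: badb
  Read 'd': push. Stack: badbd
  Read 'e': push. Stack: badbde
  Read 'e': matches stack top 'e' => pop. Stack: badbd
  Read 'e': push. Stack: badbde
  Read 'd': push. Stack: badbded
  Read 'c': push. Stack: badbdedc
Final stack: "badbdedc" (length 8)

8


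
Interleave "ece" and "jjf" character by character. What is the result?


Interleaving "ece" and "jjf":
  Position 0: 'e' from first, 'j' from second => "ej"
  Position 1: 'c' from first, 'j' from second => "cj"
  Position 2: 'e' from first, 'f' from second => "ef"
Result: ejcjef

ejcjef


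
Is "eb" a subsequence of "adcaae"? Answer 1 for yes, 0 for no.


Check if "eb" is a subsequence of "adcaae"
Greedy scan:
  Position 0 ('a'): no match needed
  Position 1 ('d'): no match needed
  Position 2 ('c'): no match needed
  Position 3 ('a'): no match needed
  Position 4 ('a'): no match needed
  Position 5 ('e'): matches sub[0] = 'e'
Only matched 1/2 characters => not a subsequence

0


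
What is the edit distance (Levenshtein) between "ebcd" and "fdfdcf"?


Computing edit distance: "ebcd" -> "fdfdcf"
DP table:
           f    d    f    d    c    f
      0    1    2    3    4    5    6
  e   1    1    2    3    4    5    6
  b   2    2    2    3    4    5    6
  c   3    3    3    3    4    4    5
  d   4    4    3    4    3    4    5
Edit distance = dp[4][6] = 5

5


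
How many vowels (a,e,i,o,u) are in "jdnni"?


Input: jdnni
Checking each character:
  'j' at position 0: consonant
  'd' at position 1: consonant
  'n' at position 2: consonant
  'n' at position 3: consonant
  'i' at position 4: vowel (running total: 1)
Total vowels: 1

1


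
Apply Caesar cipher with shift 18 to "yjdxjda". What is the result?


Caesar cipher: shift "yjdxjda" by 18
  'y' (pos 24) + 18 = pos 16 = 'q'
  'j' (pos 9) + 18 = pos 1 = 'b'
  'd' (pos 3) + 18 = pos 21 = 'v'
  'x' (pos 23) + 18 = pos 15 = 'p'
  'j' (pos 9) + 18 = pos 1 = 'b'
  'd' (pos 3) + 18 = pos 21 = 'v'
  'a' (pos 0) + 18 = pos 18 = 's'
Result: qbvpbvs

qbvpbvs


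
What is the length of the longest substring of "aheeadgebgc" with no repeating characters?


Input: "aheeadgebgc"
Sliding window (track last position of each char):
  Position 0 ('a'): window [0,0] length 1 -- new best
  Position 1 ('h'): window [0,1] length 2 -- new best
  Position 2 ('e'): window [0,2] length 3 -- new best
  Position 3 ('e'): repeat (last at 2), move window start to 3
  Position 3 ('e'): window [3,3] length 1
  Position 4 ('a'): window [3,4] length 2
  Position 5 ('d'): window [3,5] length 3
  Position 6 ('g'): window [3,6] length 4 -- new best
  Position 7 ('e'): repeat (last at 3), move window start to 4
  Position 7 ('e'): window [4,7] length 4
  Position 8 ('b'): window [4,8] length 5 -- new best
  Position 9 ('g'): repeat (last at 6), move window start to 7
  Position 9 ('g'): window [7,9] length 3
  Position 10 ('c'): window [7,10] length 4
Longest substring with no repeats: "adgeb" with length 5

5


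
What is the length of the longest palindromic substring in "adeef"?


Input: "adeef"
Checking substrings for palindromes:
  [2:4] "ee" (len 2) => palindrome
Longest palindromic substring: "ee" with length 2

2


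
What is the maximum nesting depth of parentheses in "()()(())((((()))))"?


Input: "()()(())((((()))))"
Tracking depth:
  Position 0 '(': depth becomes 1
  Position 1 ')': depth becomes 0
  Position 2 '(': depth becomes 1
  Position 3 ')': depth becomes 0
  Position 4 '(': depth becomes 1
  Position 5 '(': depth becomes 2
  Position 6 ')': depth becomes 1
  Position 7 ')': depth becomes 0
  Position 8 '(': depth becomes 1
  Position 9 '(': depth becomes 2
  Position 10 '(': depth becomes 3
  Position 11 '(': depth becomes 4
  Position 12 '(': depth becomes 5
  Position 13 ')': depth becomes 4
  Position 14 ')': depth becomes 3
  Position 15 ')': depth becomes 2
  Position 16 ')': depth becomes 1
  Position 17 ')': depth becomes 0
Maximum depth reached: 5

5


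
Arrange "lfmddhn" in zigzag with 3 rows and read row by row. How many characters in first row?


Zigzag "lfmddhn" into 3 rows:
Placing characters:
  'l' => row 0
  'f' => row 1
  'm' => row 2
  'd' => row 1
  'd' => row 0
  'h' => row 1
  'n' => row 2
Rows:
  Row 0: "ld"
  Row 1: "fdh"
  Row 2: "mn"
First row length: 2

2


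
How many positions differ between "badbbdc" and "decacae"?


Comparing "badbbdc" and "decacae" position by position:
  Position 0: 'b' vs 'd' => DIFFER
  Position 1: 'a' vs 'e' => DIFFER
  Position 2: 'd' vs 'c' => DIFFER
  Position 3: 'b' vs 'a' => DIFFER
  Position 4: 'b' vs 'c' => DIFFER
  Position 5: 'd' vs 'a' => DIFFER
  Position 6: 'c' vs 'e' => DIFFER
Positions that differ: 7

7


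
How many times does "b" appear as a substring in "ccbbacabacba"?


Searching for "b" in "ccbbacabacba"
Scanning each position:
  Position 0: "c" => no
  Position 1: "c" => no
  Position 2: "b" => MATCH
  Position 3: "b" => MATCH
  Position 4: "a" => no
  Position 5: "c" => no
  Position 6: "a" => no
  Position 7: "b" => MATCH
  Position 8: "a" => no
  Position 9: "c" => no
  Position 10: "b" => MATCH
  Position 11: "a" => no
Total occurrences: 4

4


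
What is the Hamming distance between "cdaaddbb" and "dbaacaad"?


Comparing "cdaaddbb" and "dbaacaad" position by position:
  Position 0: 'c' vs 'd' => differ
  Position 1: 'd' vs 'b' => differ
  Position 2: 'a' vs 'a' => same
  Position 3: 'a' vs 'a' => same
  Position 4: 'd' vs 'c' => differ
  Position 5: 'd' vs 'a' => differ
  Position 6: 'b' vs 'a' => differ
  Position 7: 'b' vs 'd' => differ
Total differences (Hamming distance): 6

6


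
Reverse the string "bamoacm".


Input: bamoacm
Reading characters right to left:
  Position 6: 'm'
  Position 5: 'c'
  Position 4: 'a'
  Position 3: 'o'
  Position 2: 'm'
  Position 1: 'a'
  Position 0: 'b'
Reversed: mcaomab

mcaomab


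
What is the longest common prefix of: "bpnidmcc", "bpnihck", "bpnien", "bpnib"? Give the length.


Words: bpnidmcc, bpnihck, bpnien, bpnib
  Position 0: all 'b' => match
  Position 1: all 'p' => match
  Position 2: all 'n' => match
  Position 3: all 'i' => match
  Position 4: ('d', 'h', 'e', 'b') => mismatch, stop
LCP = "bpni" (length 4)

4


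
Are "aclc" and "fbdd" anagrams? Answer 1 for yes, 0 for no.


Strings: "aclc", "fbdd"
Sorted first:  accl
Sorted second: bddf
Differ at position 0: 'a' vs 'b' => not anagrams

0


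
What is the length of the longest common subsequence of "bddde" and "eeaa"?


LCS of "bddde" and "eeaa"
DP table:
           e    e    a    a
      0    0    0    0    0
  b   0    0    0    0    0
  d   0    0    0    0    0
  d   0    0    0    0    0
  d   0    0    0    0    0
  e   0    1    1    1    1
LCS length = dp[5][4] = 1

1


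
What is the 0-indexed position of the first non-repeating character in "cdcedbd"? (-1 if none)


Input: cdcedbd
Character frequencies:
  'b': 1
  'c': 2
  'd': 3
  'e': 1
Scanning left to right for freq == 1:
  Position 0 ('c'): freq=2, skip
  Position 1 ('d'): freq=3, skip
  Position 2 ('c'): freq=2, skip
  Position 3 ('e'): unique! => answer = 3

3


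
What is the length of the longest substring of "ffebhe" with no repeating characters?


Input: "ffebhe"
Sliding window (track last position of each char):
  Position 0 ('f'): window [0,0] length 1 -- new best
  Position 1 ('f'): repeat (last at 0), move window start to 1
  Position 1 ('f'): window [1,1] length 1
  Position 2 ('e'): window [1,2] length 2 -- new best
  Position 3 ('b'): window [1,3] length 3 -- new best
  Position 4 ('h'): window [1,4] length 4 -- new best
  Position 5 ('e'): repeat (last at 2), move window start to 3
  Position 5 ('e'): window [3,5] length 3
Longest substring with no repeats: "febh" with length 4

4


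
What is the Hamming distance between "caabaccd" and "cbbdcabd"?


Comparing "caabaccd" and "cbbdcabd" position by position:
  Position 0: 'c' vs 'c' => same
  Position 1: 'a' vs 'b' => differ
  Position 2: 'a' vs 'b' => differ
  Position 3: 'b' vs 'd' => differ
  Position 4: 'a' vs 'c' => differ
  Position 5: 'c' vs 'a' => differ
  Position 6: 'c' vs 'b' => differ
  Position 7: 'd' vs 'd' => same
Total differences (Hamming distance): 6

6


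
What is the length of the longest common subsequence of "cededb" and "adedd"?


LCS of "cededb" and "adedd"
DP table:
           a    d    e    d    d
      0    0    0    0    0    0
  c   0    0    0    0    0    0
  e   0    0    0    1    1    1
  d   0    0    1    1    2    2
  e   0    0    1    2    2    2
  d   0    0    1    2    3    3
  b   0    0    1    2    3    3
LCS length = dp[6][5] = 3

3


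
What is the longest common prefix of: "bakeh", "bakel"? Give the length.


Words: bakeh, bakel
  Position 0: all 'b' => match
  Position 1: all 'a' => match
  Position 2: all 'k' => match
  Position 3: all 'e' => match
  Position 4: ('h', 'l') => mismatch, stop
LCP = "bake" (length 4)

4


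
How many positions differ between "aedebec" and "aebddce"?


Comparing "aedebec" and "aebddce" position by position:
  Position 0: 'a' vs 'a' => same
  Position 1: 'e' vs 'e' => same
  Position 2: 'd' vs 'b' => DIFFER
  Position 3: 'e' vs 'd' => DIFFER
  Position 4: 'b' vs 'd' => DIFFER
  Position 5: 'e' vs 'c' => DIFFER
  Position 6: 'c' vs 'e' => DIFFER
Positions that differ: 5

5


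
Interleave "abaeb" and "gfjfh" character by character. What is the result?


Interleaving "abaeb" and "gfjfh":
  Position 0: 'a' from first, 'g' from second => "ag"
  Position 1: 'b' from first, 'f' from second => "bf"
  Position 2: 'a' from first, 'j' from second => "aj"
  Position 3: 'e' from first, 'f' from second => "ef"
  Position 4: 'b' from first, 'h' from second => "bh"
Result: agbfajefbh

agbfajefbh


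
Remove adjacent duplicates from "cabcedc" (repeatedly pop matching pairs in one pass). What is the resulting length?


Input: cabcedc
Stack-based adjacent duplicate removal:
  Read 'c': push. Stack: c
  Read 'a': push. Stack: ca
  Read 'b': push. Stack: cab
  Read 'c': push. Stack: cabc
  Read 'e': push. Stack: cabce
  Read 'd': push. Stack: cabced
  Read 'c': push. Stack: cabcedc
Final stack: "cabcedc" (length 7)

7


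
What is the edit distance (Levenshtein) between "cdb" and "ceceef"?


Computing edit distance: "cdb" -> "ceceef"
DP table:
           c    e    c    e    e    f
      0    1    2    3    4    5    6
  c   1    0    1    2    3    4    5
  d   2    1    1    2    3    4    5
  b   3    2    2    2    3    4    5
Edit distance = dp[3][6] = 5

5


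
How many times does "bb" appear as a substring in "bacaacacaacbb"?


Searching for "bb" in "bacaacacaacbb"
Scanning each position:
  Position 0: "ba" => no
  Position 1: "ac" => no
  Position 2: "ca" => no
  Position 3: "aa" => no
  Position 4: "ac" => no
  Position 5: "ca" => no
  Position 6: "ac" => no
  Position 7: "ca" => no
  Position 8: "aa" => no
  Position 9: "ac" => no
  Position 10: "cb" => no
  Position 11: "bb" => MATCH
Total occurrences: 1

1


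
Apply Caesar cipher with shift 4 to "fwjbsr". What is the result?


Caesar cipher: shift "fwjbsr" by 4
  'f' (pos 5) + 4 = pos 9 = 'j'
  'w' (pos 22) + 4 = pos 0 = 'a'
  'j' (pos 9) + 4 = pos 13 = 'n'
  'b' (pos 1) + 4 = pos 5 = 'f'
  's' (pos 18) + 4 = pos 22 = 'w'
  'r' (pos 17) + 4 = pos 21 = 'v'
Result: janfwv

janfwv


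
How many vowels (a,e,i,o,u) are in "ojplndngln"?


Input: ojplndngln
Checking each character:
  'o' at position 0: vowel (running total: 1)
  'j' at position 1: consonant
  'p' at position 2: consonant
  'l' at position 3: consonant
  'n' at position 4: consonant
  'd' at position 5: consonant
  'n' at position 6: consonant
  'g' at position 7: consonant
  'l' at position 8: consonant
  'n' at position 9: consonant
Total vowels: 1

1


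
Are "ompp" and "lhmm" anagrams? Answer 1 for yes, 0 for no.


Strings: "ompp", "lhmm"
Sorted first:  mopp
Sorted second: hlmm
Differ at position 0: 'm' vs 'h' => not anagrams

0


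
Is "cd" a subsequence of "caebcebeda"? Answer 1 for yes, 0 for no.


Check if "cd" is a subsequence of "caebcebeda"
Greedy scan:
  Position 0 ('c'): matches sub[0] = 'c'
  Position 1 ('a'): no match needed
  Position 2 ('e'): no match needed
  Position 3 ('b'): no match needed
  Position 4 ('c'): no match needed
  Position 5 ('e'): no match needed
  Position 6 ('b'): no match needed
  Position 7 ('e'): no match needed
  Position 8 ('d'): matches sub[1] = 'd'
  Position 9 ('a'): no match needed
All 2 characters matched => is a subsequence

1


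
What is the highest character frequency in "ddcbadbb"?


Input: ddcbadbb
Character counts:
  'a': 1
  'b': 3
  'c': 1
  'd': 3
Maximum frequency: 3

3


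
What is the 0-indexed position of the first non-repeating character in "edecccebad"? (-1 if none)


Input: edecccebad
Character frequencies:
  'a': 1
  'b': 1
  'c': 3
  'd': 2
  'e': 3
Scanning left to right for freq == 1:
  Position 0 ('e'): freq=3, skip
  Position 1 ('d'): freq=2, skip
  Position 2 ('e'): freq=3, skip
  Position 3 ('c'): freq=3, skip
  Position 4 ('c'): freq=3, skip
  Position 5 ('c'): freq=3, skip
  Position 6 ('e'): freq=3, skip
  Position 7 ('b'): unique! => answer = 7

7


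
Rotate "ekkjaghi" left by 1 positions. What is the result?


Input: "ekkjaghi", rotate left by 1
First 1 characters: "e"
Remaining characters: "kkjaghi"
Concatenate remaining + first: "kkjaghi" + "e" = "kkjaghie"

kkjaghie


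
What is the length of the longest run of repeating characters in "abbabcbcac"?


Input: "abbabcbcac"
Scanning for longest run:
  Position 1 ('b'): new char, reset run to 1
  Position 2 ('b'): continues run of 'b', length=2
  Position 3 ('a'): new char, reset run to 1
  Position 4 ('b'): new char, reset run to 1
  Position 5 ('c'): new char, reset run to 1
  Position 6 ('b'): new char, reset run to 1
  Position 7 ('c'): new char, reset run to 1
  Position 8 ('a'): new char, reset run to 1
  Position 9 ('c'): new char, reset run to 1
Longest run: 'b' with length 2

2


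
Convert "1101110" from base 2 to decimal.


Input: "1101110" in base 2
Positional expansion:
  Digit '1' (value 1) x 2^6 = 64
  Digit '1' (value 1) x 2^5 = 32
  Digit '0' (value 0) x 2^4 = 0
  Digit '1' (value 1) x 2^3 = 8
  Digit '1' (value 1) x 2^2 = 4
  Digit '1' (value 1) x 2^1 = 2
  Digit '0' (value 0) x 2^0 = 0
Sum = 110

110


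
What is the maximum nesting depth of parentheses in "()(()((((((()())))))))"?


Input: "()(()((((((()())))))))"
Tracking depth:
  Position 0 '(': depth becomes 1
  Position 1 ')': depth becomes 0
  Position 2 '(': depth becomes 1
  Position 3 '(': depth becomes 2
  Position 4 ')': depth becomes 1
  Position 5 '(': depth becomes 2
  Position 6 '(': depth becomes 3
  Position 7 '(': depth becomes 4
  Position 8 '(': depth becomes 5
  Position 9 '(': depth becomes 6
  Position 10 '(': depth becomes 7
  Position 11 '(': depth becomes 8
  Position 12 ')': depth becomes 7
  Position 13 '(': depth becomes 8
  Position 14 ')': depth becomes 7
  Position 15 ')': depth becomes 6
  Position 16 ')': depth becomes 5
  Position 17 ')': depth becomes 4
  Position 18 ')': depth becomes 3
  Position 19 ')': depth becomes 2
  Position 20 ')': depth becomes 1
  Position 21 ')': depth becomes 0
Maximum depth reached: 8

8


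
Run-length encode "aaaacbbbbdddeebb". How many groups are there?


Input: aaaacbbbbdddeebb
Scanning for consecutive runs:
  Group 1: 'a' x 4 (positions 0-3)
  Group 2: 'c' x 1 (positions 4-4)
  Group 3: 'b' x 4 (positions 5-8)
  Group 4: 'd' x 3 (positions 9-11)
  Group 5: 'e' x 2 (positions 12-13)
  Group 6: 'b' x 2 (positions 14-15)
Total groups: 6

6


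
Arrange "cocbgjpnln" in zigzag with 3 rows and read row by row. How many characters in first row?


Zigzag "cocbgjpnln" into 3 rows:
Placing characters:
  'c' => row 0
  'o' => row 1
  'c' => row 2
  'b' => row 1
  'g' => row 0
  'j' => row 1
  'p' => row 2
  'n' => row 1
  'l' => row 0
  'n' => row 1
Rows:
  Row 0: "cgl"
  Row 1: "objnn"
  Row 2: "cp"
First row length: 3

3


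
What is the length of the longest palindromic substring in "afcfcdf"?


Input: "afcfcdf"
Checking substrings for palindromes:
  [1:4] "fcf" (len 3) => palindrome
  [2:5] "cfc" (len 3) => palindrome
Longest palindromic substring: "fcf" with length 3

3


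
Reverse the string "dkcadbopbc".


Input: dkcadbopbc
Reading characters right to left:
  Position 9: 'c'
  Position 8: 'b'
  Position 7: 'p'
  Position 6: 'o'
  Position 5: 'b'
  Position 4: 'd'
  Position 3: 'a'
  Position 2: 'c'
  Position 1: 'k'
  Position 0: 'd'
Reversed: cbpobdackd

cbpobdackd


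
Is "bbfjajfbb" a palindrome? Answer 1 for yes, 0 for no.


Input: bbfjajfbb
Reversed: bbfjajfbb
  Compare pos 0 ('b') with pos 8 ('b'): match
  Compare pos 1 ('b') with pos 7 ('b'): match
  Compare pos 2 ('f') with pos 6 ('f'): match
  Compare pos 3 ('j') with pos 5 ('j'): match
Result: palindrome

1


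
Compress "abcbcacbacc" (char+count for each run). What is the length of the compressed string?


Input: abcbcacbacc
Runs:
  'a' x 1 => "a1"
  'b' x 1 => "b1"
  'c' x 1 => "c1"
  'b' x 1 => "b1"
  'c' x 1 => "c1"
  'a' x 1 => "a1"
  'c' x 1 => "c1"
  'b' x 1 => "b1"
  'a' x 1 => "a1"
  'c' x 2 => "c2"
Compressed: "a1b1c1b1c1a1c1b1a1c2"
Compressed length: 20

20


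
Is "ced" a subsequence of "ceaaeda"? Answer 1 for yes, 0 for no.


Check if "ced" is a subsequence of "ceaaeda"
Greedy scan:
  Position 0 ('c'): matches sub[0] = 'c'
  Position 1 ('e'): matches sub[1] = 'e'
  Position 2 ('a'): no match needed
  Position 3 ('a'): no match needed
  Position 4 ('e'): no match needed
  Position 5 ('d'): matches sub[2] = 'd'
  Position 6 ('a'): no match needed
All 3 characters matched => is a subsequence

1


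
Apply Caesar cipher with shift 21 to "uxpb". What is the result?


Caesar cipher: shift "uxpb" by 21
  'u' (pos 20) + 21 = pos 15 = 'p'
  'x' (pos 23) + 21 = pos 18 = 's'
  'p' (pos 15) + 21 = pos 10 = 'k'
  'b' (pos 1) + 21 = pos 22 = 'w'
Result: pskw

pskw


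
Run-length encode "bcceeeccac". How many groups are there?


Input: bcceeeccac
Scanning for consecutive runs:
  Group 1: 'b' x 1 (positions 0-0)
  Group 2: 'c' x 2 (positions 1-2)
  Group 3: 'e' x 3 (positions 3-5)
  Group 4: 'c' x 2 (positions 6-7)
  Group 5: 'a' x 1 (positions 8-8)
  Group 6: 'c' x 1 (positions 9-9)
Total groups: 6

6


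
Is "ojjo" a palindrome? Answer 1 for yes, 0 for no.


Input: ojjo
Reversed: ojjo
  Compare pos 0 ('o') with pos 3 ('o'): match
  Compare pos 1 ('j') with pos 2 ('j'): match
Result: palindrome

1


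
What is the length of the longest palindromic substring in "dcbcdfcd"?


Input: "dcbcdfcd"
Checking substrings for palindromes:
  [0:5] "dcbcd" (len 5) => palindrome
  [1:4] "cbc" (len 3) => palindrome
Longest palindromic substring: "dcbcd" with length 5

5


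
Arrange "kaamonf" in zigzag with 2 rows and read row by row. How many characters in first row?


Zigzag "kaamonf" into 2 rows:
Placing characters:
  'k' => row 0
  'a' => row 1
  'a' => row 0
  'm' => row 1
  'o' => row 0
  'n' => row 1
  'f' => row 0
Rows:
  Row 0: "kaof"
  Row 1: "amn"
First row length: 4

4


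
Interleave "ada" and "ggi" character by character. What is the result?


Interleaving "ada" and "ggi":
  Position 0: 'a' from first, 'g' from second => "ag"
  Position 1: 'd' from first, 'g' from second => "dg"
  Position 2: 'a' from first, 'i' from second => "ai"
Result: agdgai

agdgai


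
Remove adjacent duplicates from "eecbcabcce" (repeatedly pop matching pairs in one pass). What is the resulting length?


Input: eecbcabcce
Stack-based adjacent duplicate removal:
  Read 'e': push. Stack: e
  Read 'e': matches stack top 'e' => pop. Stack: (empty)
  Read 'c': push. Stack: c
  Read 'b': push. Stack: cb
  Read 'c': push. Stack: cbc
  Read 'a': push. Stack: cbca
  Read 'b': push. Stack: cbcab
  Read 'c': push. Stack: cbcabc
  Read 'c': matches stack top 'c' => pop. Stack: cbcab
  Read 'e': push. Stack: cbcabe
Final stack: "cbcabe" (length 6)

6


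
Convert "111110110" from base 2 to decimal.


Input: "111110110" in base 2
Positional expansion:
  Digit '1' (value 1) x 2^8 = 256
  Digit '1' (value 1) x 2^7 = 128
  Digit '1' (value 1) x 2^6 = 64
  Digit '1' (value 1) x 2^5 = 32
  Digit '1' (value 1) x 2^4 = 16
  Digit '0' (value 0) x 2^3 = 0
  Digit '1' (value 1) x 2^2 = 4
  Digit '1' (value 1) x 2^1 = 2
  Digit '0' (value 0) x 2^0 = 0
Sum = 502

502


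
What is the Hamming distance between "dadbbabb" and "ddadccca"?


Comparing "dadbbabb" and "ddadccca" position by position:
  Position 0: 'd' vs 'd' => same
  Position 1: 'a' vs 'd' => differ
  Position 2: 'd' vs 'a' => differ
  Position 3: 'b' vs 'd' => differ
  Position 4: 'b' vs 'c' => differ
  Position 5: 'a' vs 'c' => differ
  Position 6: 'b' vs 'c' => differ
  Position 7: 'b' vs 'a' => differ
Total differences (Hamming distance): 7

7


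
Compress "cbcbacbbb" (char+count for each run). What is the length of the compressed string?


Input: cbcbacbbb
Runs:
  'c' x 1 => "c1"
  'b' x 1 => "b1"
  'c' x 1 => "c1"
  'b' x 1 => "b1"
  'a' x 1 => "a1"
  'c' x 1 => "c1"
  'b' x 3 => "b3"
Compressed: "c1b1c1b1a1c1b3"
Compressed length: 14

14


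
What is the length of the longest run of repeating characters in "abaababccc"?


Input: "abaababccc"
Scanning for longest run:
  Position 1 ('b'): new char, reset run to 1
  Position 2 ('a'): new char, reset run to 1
  Position 3 ('a'): continues run of 'a', length=2
  Position 4 ('b'): new char, reset run to 1
  Position 5 ('a'): new char, reset run to 1
  Position 6 ('b'): new char, reset run to 1
  Position 7 ('c'): new char, reset run to 1
  Position 8 ('c'): continues run of 'c', length=2
  Position 9 ('c'): continues run of 'c', length=3
Longest run: 'c' with length 3

3
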